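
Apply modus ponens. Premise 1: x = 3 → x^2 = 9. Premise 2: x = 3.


Modus ponens: from (P → Q) and P, infer Q.
P = 'x = 3' is asserted, and P → Q holds, so Q follows.

x^2 = 9.


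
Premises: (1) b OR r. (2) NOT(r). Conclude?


Disjunctive syllogism: from (P ∨ Q) and ¬P, infer Q.
One disjunct, 'r', is ruled out; the other must hold.

b


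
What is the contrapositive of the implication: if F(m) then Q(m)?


The contrapositive of (P → Q) is (¬Q → ¬P); it is logically equivalent to the original.
Here P = 'F(m)' and Q = 'Q(m)'.

If not (Q(m)), then not (F(m)).


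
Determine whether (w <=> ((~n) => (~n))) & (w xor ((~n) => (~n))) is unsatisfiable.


Truth table over {n, w}:
n | w | φ
---------
False | False | False
True | False | False
False | True | False
True | True | False
Every row is false.

Yes, it is a contradiction.


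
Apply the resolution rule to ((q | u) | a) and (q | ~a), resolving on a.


The clauses contain complementary literals a and ~a.
Resolution eliminates this pair and disjoins the remaining literals (merging duplicates).

(q | u)


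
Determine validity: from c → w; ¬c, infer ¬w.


This is denying the antecedent (fallacy). There exist truth assignments where the premises are all true but the conclusion is false.

Invalid.


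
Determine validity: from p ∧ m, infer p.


This matches the form of conjunction elimination: the conclusion follows in every model of the premises.

Valid.


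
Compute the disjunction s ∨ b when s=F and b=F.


Disjunction is false only when both operands are false.
Substitute: s=F, b=F.
F ∨ F evaluates to F.

F


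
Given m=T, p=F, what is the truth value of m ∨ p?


Disjunction is false only when both operands are false.
Substitute: m=T, p=F.
T ∨ F evaluates to T.

T


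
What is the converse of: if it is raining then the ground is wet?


The converse of (P → Q) is (Q → P). It is not in general equivalent to the original.
Here P = 'it is raining' and Q = 'the ground is wet'.

If the ground is wet, then it is raining.


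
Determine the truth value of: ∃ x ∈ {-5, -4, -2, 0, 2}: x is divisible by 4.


Evaluate the predicate on each element: -5:F, -4:T, -2:F, 0:T, 2:F.
Witness x = -4 satisfies the predicate.

T


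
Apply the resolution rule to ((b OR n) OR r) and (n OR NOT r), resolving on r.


The clauses contain complementary literals r and NOTr.
Resolution eliminates this pair and disjoins the remaining literals (merging duplicates).

(n OR b)


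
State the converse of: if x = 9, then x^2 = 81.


The converse of (P → Q) is (Q → P). It is not in general equivalent to the original.
Here P = 'x = 9' and Q = 'x^2 = 81'.

If x^2 = 81, then x = 9.


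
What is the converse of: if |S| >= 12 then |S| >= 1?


The converse of (P → Q) is (Q → P). It is not in general equivalent to the original.
Here P = '|S| >= 12' and Q = '|S| >= 1'.

If |S| >= 1, then |S| >= 12.


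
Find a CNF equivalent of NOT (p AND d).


Step 1: Apply De Morgan: ¬(p ∧ d) = ¬p ∨ ¬d.

(NOT p) OR (NOT d)


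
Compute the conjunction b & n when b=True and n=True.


Conjunction is true only when both operands are true.
Substitute: b=True, n=True.
True & True evaluates to True.

True


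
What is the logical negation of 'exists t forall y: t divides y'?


Negation flips each quantifier (∀↔∃) and negates the inner predicate.
¬(exists t forall y: φ) = forall t exists y: ¬φ.

forall t exists y: ~(t divides y)


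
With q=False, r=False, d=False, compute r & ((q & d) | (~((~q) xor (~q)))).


Substitute q=False, r=False, d=False:
q & d = False & False = False
~q = True
~q = True
(~q) xor (~q) = True xor True = False
~((~q) xor (~q)) = True
(q & d) | (~((~q) xor (~q))) = False | True = True
r & ((q & d) | (~((~q) xor (~q)))) = False & True = False

False


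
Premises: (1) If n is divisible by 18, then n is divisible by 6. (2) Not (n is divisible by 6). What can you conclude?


Modus tollens: from (P → Q) and ¬Q, infer ¬P.
Q = 'n is divisible by 6' is denied; since P → Q, P must also fail.

Not (n is divisible by 18).


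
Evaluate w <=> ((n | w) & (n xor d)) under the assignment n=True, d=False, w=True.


Substitute n=True, d=False, w=True:
n | w = True | True = True
n xor d = True xor False = True
(n | w) & (n xor d) = True & True = True
w <=> ((n | w) & (n xor d)) = True <=> True = True

True


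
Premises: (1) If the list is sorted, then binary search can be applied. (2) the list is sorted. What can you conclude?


Modus ponens: from (P → Q) and P, infer Q.
P = 'the list is sorted' is asserted, and P → Q holds, so Q follows.

binary search can be applied.


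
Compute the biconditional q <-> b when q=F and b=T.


Biconditional is true when both operands have the same truth value.
Substitute: q=F, b=T.
F <-> T evaluates to F.

F


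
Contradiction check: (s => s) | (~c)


Truth table over {c, s}:
c | s | φ
---------
False | False | True
True | False | True
False | True | True
True | True | True
Satisfying assignment at row 1: c=False, s=False gives True.

No, it is not a contradiction.


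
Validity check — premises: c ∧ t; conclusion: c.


This matches the form of conjunction elimination: the conclusion follows in every model of the premises.

Valid.


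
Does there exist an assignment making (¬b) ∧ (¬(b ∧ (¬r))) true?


Search for a satisfying assignment over {b, r}.
Try b=F, r=F: the formula evaluates to T.
A satisfying assignment exists.

Satisfiable.


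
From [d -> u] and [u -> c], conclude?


Hypothetical syllogism: from (P → Q) and (Q → R), infer (P → R).
Chain the two implications through the shared middle term 'u'.

d -> c


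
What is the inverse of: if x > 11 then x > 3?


The inverse of (P → Q) is (¬P → ¬Q). It is equivalent to the converse, not to the original.
Here P = 'x > 11' and Q = 'x > 3'.

If not (x > 11), then not (x > 3).


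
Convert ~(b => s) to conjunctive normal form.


Step 1: Rewrite b → s as ¬b ∨ s.
Step 2: Negate: ¬(¬b ∨ s) = b ∧ ¬s (De Morgan + double negation).

b & (~s)


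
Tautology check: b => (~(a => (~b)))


Build the truth table over {a, b}:
a | b | φ
---------
False | False | True
True | False | True
False | True | False
True | True | True
Counterexample at row 3: with a=False, b=True, the formula is False.

No, it is not a tautology.


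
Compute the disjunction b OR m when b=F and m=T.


Disjunction is false only when both operands are false.
Substitute: b=F, m=T.
F OR T evaluates to T.

T


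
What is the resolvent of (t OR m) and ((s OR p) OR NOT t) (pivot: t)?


The clauses contain complementary literals t and NOTt.
Resolution eliminates this pair and disjoins the remaining literals (merging duplicates).

((m OR p) OR s)


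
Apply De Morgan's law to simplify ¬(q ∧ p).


De Morgan: the negation of a conjunction is the disjunction of the negations.
Distribute ¬ across ∧, flipping it to ∨, and negate each literal.

(¬q) ∨ (¬p)


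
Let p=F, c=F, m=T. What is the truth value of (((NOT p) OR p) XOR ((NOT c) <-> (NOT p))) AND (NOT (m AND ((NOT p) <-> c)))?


Substitute p=F, c=F, m=T:
… (earlier sub-steps elided)
(NOT p) OR p = T OR F = T
NOT c = T
NOT p = T
(NOT c) <-> (NOT p) = T <-> T = T
((NOT p) OR p) XOR ((NOT c) <-> (NOT p)) = T XOR T = F
NOT p = T
(NOT p) <-> c = T <-> F = F
m AND ((NOT p) <-> c) = T AND F = F
NOT (m AND ((NOT p) <-> c)) = T
(((NOT p) OR p) XOR ((NOT c) <-> (NOT p))) AND (NOT (m AND ((NOT p) <-> c))) = F AND T = F

F


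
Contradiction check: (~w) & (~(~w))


Truth table over {w}:
w | φ
-----
False | False
True | False
Every row is false.

Yes, it is a contradiction.


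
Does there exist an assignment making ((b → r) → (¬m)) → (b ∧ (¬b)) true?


Search for a satisfying assignment over {b, m, r}.
Try b=F, m=T, r=F: the formula evaluates to T.
A satisfying assignment exists.

Satisfiable.


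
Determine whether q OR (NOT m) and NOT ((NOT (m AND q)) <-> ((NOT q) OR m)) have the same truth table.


Compare truth tables:
m | q | φ | ψ
-------------
F | F | T | F
T | F | F | F
F | T | T | T
T | T | T | T
They differ at row 1 (m=F, q=F): φ=T but ψ=F.

No, they are not logically equivalent.


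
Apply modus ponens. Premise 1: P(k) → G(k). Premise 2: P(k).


Modus ponens: from (P → Q) and P, infer Q.
P = 'P(k)' is asserted, and P → Q holds, so Q follows.

G(k).


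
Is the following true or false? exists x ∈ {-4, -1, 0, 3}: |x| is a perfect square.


Evaluate the predicate on each element: -4:True, -1:True, 0:True, 3:False.
Witness x = -4 satisfies the predicate.

True


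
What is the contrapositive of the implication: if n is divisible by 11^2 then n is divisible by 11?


The contrapositive of (P → Q) is (¬Q → ¬P); it is logically equivalent to the original.
Here P = 'n is divisible by 11^2' and Q = 'n is divisible by 11'.

If not (n is divisible by 11), then not (n is divisible by 11^2).


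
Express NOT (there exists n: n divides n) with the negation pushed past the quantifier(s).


¬(for all x: φ) = there exists x: ¬φ, and ¬(there exists x: φ) = for all x: ¬φ.
Apply to the existential statement.

for all n: NOT(n divides n)


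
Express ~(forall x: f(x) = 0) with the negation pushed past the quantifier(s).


¬(forall x: φ) = exists x: ¬φ, and ¬(exists x: φ) = forall x: ¬φ.
Apply to the universal statement.

exists x: ~(f(x) = 0)


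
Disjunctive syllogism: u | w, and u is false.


Disjunctive syllogism: from (P ∨ Q) and ¬P, infer Q.
One disjunct, 'u', is ruled out; the other must hold.

w


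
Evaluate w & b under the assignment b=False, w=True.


Substitute b=False, w=True:
w & b = True & False = False

False


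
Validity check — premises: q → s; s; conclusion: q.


This is affirming the consequent (fallacy). There exist truth assignments where the premises are all true but the conclusion is false.

Invalid.


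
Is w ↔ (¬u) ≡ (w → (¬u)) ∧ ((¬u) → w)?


Compare truth tables:
u | w | φ | ψ
-------------
F | F | F | F
T | F | T | T
F | T | T | T
T | T | F | F
The columns φ and ψ agree on every row.

Yes, they are logically equivalent.


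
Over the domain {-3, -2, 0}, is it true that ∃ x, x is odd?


Evaluate the predicate on each element: -3:T, -2:F, 0:F.
Witness x = -3 satisfies the predicate.

T


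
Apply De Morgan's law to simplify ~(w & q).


De Morgan: the negation of a conjunction is the disjunction of the negations.
Distribute ~ across &, flipping it to |, and negate each literal.

(~w) | (~q)


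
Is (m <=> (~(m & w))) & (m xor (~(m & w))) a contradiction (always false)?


Truth table over {m, w}:
m | w | φ
---------
False | False | False
True | False | False
False | True | False
True | True | False
Every row is false.

Yes, it is a contradiction.


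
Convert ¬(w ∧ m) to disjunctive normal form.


Step 1: Apply De Morgan: ¬(w ∧ m) = ¬w ∨ ¬m.

(¬w) ∨ (¬m)


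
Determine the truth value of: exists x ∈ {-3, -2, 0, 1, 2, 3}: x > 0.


Evaluate the predicate on each element: -3:False, -2:False, 0:False, 1:True, 2:True, 3:True.
Witness x = 1 satisfies the predicate.

True


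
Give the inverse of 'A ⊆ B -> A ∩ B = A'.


The inverse of (P → Q) is (¬P → ¬Q). It is equivalent to the converse, not to the original.
Here P = 'A ⊆ B' and Q = 'A ∩ B = A'.

If not (A ⊆ B), then not (A ∩ B = A).


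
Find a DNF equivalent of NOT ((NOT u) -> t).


Step 1: Rewrite implication then negate: ¬(¬(¬u) ∨ t) = (¬u) ∧ ¬t.

(NOT u) AND (NOT t)


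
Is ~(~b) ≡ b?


Compare truth tables:
b | φ | ψ
---------
False | False | False
True | True | True
The columns φ and ψ agree on every row.

Yes, they are logically equivalent.


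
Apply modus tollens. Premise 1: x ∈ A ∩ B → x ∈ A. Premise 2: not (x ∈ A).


Modus tollens: from (P → Q) and ¬Q, infer ¬P.
Q = 'x ∈ A' is denied; since P → Q, P must also fail.

Not (x ∈ A ∩ B).


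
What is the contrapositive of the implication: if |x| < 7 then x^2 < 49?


The contrapositive of (P → Q) is (¬Q → ¬P); it is logically equivalent to the original.
Here P = '|x| < 7' and Q = 'x^2 < 49'.

If not (x^2 < 49), then not (|x| < 7).


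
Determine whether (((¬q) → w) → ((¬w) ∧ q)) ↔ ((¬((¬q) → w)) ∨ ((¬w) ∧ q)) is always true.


Build the truth table over {q, w}:
q | w | φ
---------
F | F | T
T | F | T
F | T | T
T | T | T
Every row evaluates to true.

Yes, it is a tautology.


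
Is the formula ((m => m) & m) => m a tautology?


Build the truth table over {m}:
m | φ
-----
False | True
True | True
Every row evaluates to true.

Yes, it is a tautology.


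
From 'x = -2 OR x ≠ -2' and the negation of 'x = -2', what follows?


Disjunctive syllogism: from (P ∨ Q) and ¬P, infer Q.
One disjunct, 'x = -2', is ruled out; the other must hold.

x ≠ -2


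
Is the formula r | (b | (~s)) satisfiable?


Search for a satisfying assignment over {b, r, s}.
Try b=False, r=False, s=False: the formula evaluates to True.
A satisfying assignment exists.

Satisfiable.


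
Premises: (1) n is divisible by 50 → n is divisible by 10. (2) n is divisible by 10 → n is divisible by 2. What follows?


Hypothetical syllogism: from (P → Q) and (Q → R), infer (P → R).
Chain the two implications through the shared middle term 'n is divisible by 10'.

n is divisible by 50 → n is divisible by 2


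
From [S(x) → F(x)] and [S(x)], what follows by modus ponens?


Modus ponens: from (P → Q) and P, infer Q.
P = 'S(x)' is asserted, and P → Q holds, so Q follows.

F(x).


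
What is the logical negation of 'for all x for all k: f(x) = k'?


Negation flips each quantifier (∀↔∃) and negates the inner predicate.
¬(for all x for all k: φ) = there exists x there exists k: ¬φ.

there exists x there exists k: NOT(f(x) = k)


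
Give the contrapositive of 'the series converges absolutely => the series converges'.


The contrapositive of (P → Q) is (¬Q → ¬P); it is logically equivalent to the original.
Here P = 'the series converges absolutely' and Q = 'the series converges'.

If not (the series converges), then not (the series converges absolutely).


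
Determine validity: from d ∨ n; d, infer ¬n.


This is affirming a disjunct (fallacy). There exist truth assignments where the premises are all true but the conclusion is false.

Invalid.


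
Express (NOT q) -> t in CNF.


Step 1: Rewrite (¬q) → t as ¬(¬q) ∨ t.
Step 2: Eliminate any double negations (¬¬X = X).

q OR t


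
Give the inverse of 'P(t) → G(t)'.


The inverse of (P → Q) is (¬P → ¬Q). It is equivalent to the converse, not to the original.
Here P = 'P(t)' and Q = 'G(t)'.

If not (P(t)), then not (G(t)).


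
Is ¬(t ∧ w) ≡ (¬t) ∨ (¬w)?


Compare truth tables:
t | w | φ | ψ
-------------
F | F | T | T
T | F | T | T
F | T | T | T
T | T | F | F
The columns φ and ψ agree on every row.

Yes, they are logically equivalent.


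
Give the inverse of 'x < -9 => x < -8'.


The inverse of (P → Q) is (¬P → ¬Q). It is equivalent to the converse, not to the original.
Here P = 'x < -9' and Q = 'x < -8'.

If not (x < -9), then not (x < -8).


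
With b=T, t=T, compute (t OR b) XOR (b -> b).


Substitute b=T, t=T:
t OR b = T OR T = T
b -> b = T -> T = T
(t OR b) XOR (b -> b) = T XOR T = F

F


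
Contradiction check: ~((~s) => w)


Truth table over {s, w}:
s | w | φ
---------
False | False | True
True | False | False
False | True | False
True | True | False
Satisfying assignment at row 1: s=False, w=False gives True.

No, it is not a contradiction.


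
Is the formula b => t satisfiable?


Search for a satisfying assignment over {b, t}.
Try b=False, t=False: the formula evaluates to True.
A satisfying assignment exists.

Satisfiable.


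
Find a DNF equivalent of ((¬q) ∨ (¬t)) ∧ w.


Step 1: Distribute ∧ over ∨: ((¬q) ∨ (¬t)) ∧ w = ((¬q) ∧ w) ∨ ((¬t) ∧ w).

((¬q) ∧ w) ∨ ((¬t) ∧ w)


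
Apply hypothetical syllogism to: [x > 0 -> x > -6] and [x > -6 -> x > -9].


Hypothetical syllogism: from (P → Q) and (Q → R), infer (P → R).
Chain the two implications through the shared middle term 'x > -6'.

x > 0 -> x > -9


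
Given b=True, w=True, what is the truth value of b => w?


Implication is false only when antecedent is true and consequent is false.
Substitute: b=True, w=True.
True => True evaluates to True.

True


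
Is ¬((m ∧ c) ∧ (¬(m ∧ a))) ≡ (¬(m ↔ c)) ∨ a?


Compare truth tables:
a | c | m | φ | ψ
-----------------
F | F | F | T | F
T | F | F | T | T
F | T | F | T | T
T | T | F | T | T
F | F | T | T | T
T | F | T | T | T
F | T | T | F | F
T | T | T | T | T
They differ at row 1 (a=F, c=F, m=F): φ=T but ψ=F.

No, they are not logically equivalent.


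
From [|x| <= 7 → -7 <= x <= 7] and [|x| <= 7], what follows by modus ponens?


Modus ponens: from (P → Q) and P, infer Q.
P = '|x| <= 7' is asserted, and P → Q holds, so Q follows.

-7 <= x <= 7.


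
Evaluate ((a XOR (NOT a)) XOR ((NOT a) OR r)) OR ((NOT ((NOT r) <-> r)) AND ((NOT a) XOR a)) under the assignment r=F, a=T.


Substitute r=F, a=T:
… (earlier sub-steps elided)
NOT a = F
(NOT a) OR r = F OR F = F
(a XOR (NOT a)) XOR ((NOT a) OR r) = T XOR F = T
NOT r = T
(NOT r) <-> r = T <-> F = F
NOT ((NOT r) <-> r) = T
NOT a = F
(NOT a) XOR a = F XOR T = T
(NOT ((NOT r) <-> r)) AND ((NOT a) XOR a) = T AND T = T
((a XOR (NOT a)) XOR ((NOT a) OR r)) OR ((NOT ((NOT r) <-> r)) AND ((NOT a) XOR a)) = T OR T = T

T


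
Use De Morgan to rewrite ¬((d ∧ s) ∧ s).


De Morgan: the negation of a conjunction is the disjunction of the negations.
Distribute ¬ across ∧, flipping it to ∨, and negate each literal.

((¬d) ∨ (¬s)) ∨ (¬s)


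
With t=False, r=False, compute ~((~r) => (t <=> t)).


Substitute t=False, r=False:
~r = True
t <=> t = False <=> False = True
(~r) => (t <=> t) = True => True = True
~((~r) => (t <=> t)) = False

False


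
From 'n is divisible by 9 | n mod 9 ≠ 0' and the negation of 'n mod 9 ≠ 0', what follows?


Disjunctive syllogism: from (P ∨ Q) and ¬P, infer Q.
One disjunct, 'n mod 9 ≠ 0', is ruled out; the other must hold.

n is divisible by 9


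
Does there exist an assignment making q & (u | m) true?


Search for a satisfying assignment over {m, q, u}.
Try m=True, q=True, u=False: the formula evaluates to True.
A satisfying assignment exists.

Satisfiable.


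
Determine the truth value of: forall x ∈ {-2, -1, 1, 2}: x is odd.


Evaluate the predicate on each element: -2:False, -1:True, 1:True, 2:False.
Counterexample x = -2 fails the predicate.

False


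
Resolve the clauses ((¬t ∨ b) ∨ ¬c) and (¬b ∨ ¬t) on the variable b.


The clauses contain complementary literals b and ¬b.
Resolution eliminates this pair and disjoins the remaining literals (merging duplicates).

(¬t ∨ ¬c)


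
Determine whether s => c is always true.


Build the truth table over {c, s}:
c | s | φ
---------
False | False | True
True | False | True
False | True | False
True | True | True
Counterexample at row 3: with c=False, s=True, the formula is False.

No, it is not a tautology.


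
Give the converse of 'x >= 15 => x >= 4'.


The converse of (P → Q) is (Q → P). It is not in general equivalent to the original.
Here P = 'x >= 15' and Q = 'x >= 4'.

If x >= 4, then x >= 15.


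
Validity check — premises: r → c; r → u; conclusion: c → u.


This is (no valid rule). There exist truth assignments where the premises are all true but the conclusion is false.

Invalid.


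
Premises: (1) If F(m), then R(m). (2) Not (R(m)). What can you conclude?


Modus tollens: from (P → Q) and ¬Q, infer ¬P.
Q = 'R(m)' is denied; since P → Q, P must also fail.

Not (F(m)).


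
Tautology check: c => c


Build the truth table over {c}:
c | φ
-----
False | True
True | True
Every row evaluates to true.

Yes, it is a tautology.


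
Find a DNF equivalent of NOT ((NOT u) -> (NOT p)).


Step 1: Rewrite implication then negate: ¬(¬(¬u) ∨ (¬p)) = (¬u) ∧ ¬(¬p).
Step 2: Eliminate any double negations (¬¬X = X).

(NOT u) AND p


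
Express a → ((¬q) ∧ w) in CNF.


Step 1: Rewrite a → ((¬q) ∧ w) as ¬a ∨ ((¬q) ∧ w).
Step 2: Distribute ∨ over ∧.

((¬a) ∨ (¬q)) ∧ ((¬a) ∨ w)


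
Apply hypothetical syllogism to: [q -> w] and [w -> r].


Hypothetical syllogism: from (P → Q) and (Q → R), infer (P → R).
Chain the two implications through the shared middle term 'w'.

q -> r


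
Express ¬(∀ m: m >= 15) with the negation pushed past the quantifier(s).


¬(∀ x: φ) = ∃ x: ¬φ, and ¬(∃ x: φ) = ∀ x: ¬φ.
Apply to the universal statement.

∃ m: ¬(m >= 15)


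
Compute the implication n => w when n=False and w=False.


Implication is false only when antecedent is true and consequent is false.
Substitute: n=False, w=False.
False => False evaluates to True.

True


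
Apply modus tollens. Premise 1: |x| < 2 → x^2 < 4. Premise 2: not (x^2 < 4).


Modus tollens: from (P → Q) and ¬Q, infer ¬P.
Q = 'x^2 < 4' is denied; since P → Q, P must also fail.

Not (|x| < 2).


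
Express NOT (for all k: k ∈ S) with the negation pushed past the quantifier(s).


¬(for all x: φ) = there exists x: ¬φ, and ¬(there exists x: φ) = for all x: ¬φ.
Apply to the universal statement.

there exists k: NOT(k ∈ S)


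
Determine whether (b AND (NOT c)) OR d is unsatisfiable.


Truth table over {b, c, d}:
b | c | d | φ
-------------
F | F | F | F
T | F | F | T
F | T | F | F
T | T | F | F
F | F | T | T
T | F | T | T
F | T | T | T
T | T | T | T
Satisfying assignment at row 2: b=T, c=F, d=F gives T.

No, it is not a contradiction.


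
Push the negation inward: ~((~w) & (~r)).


De Morgan: the negation of a conjunction is the disjunction of the negations.
Distribute ~ across &, flipping it to |, and negate each literal.

w | r


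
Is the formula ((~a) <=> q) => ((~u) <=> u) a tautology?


Build the truth table over {a, q, u}:
a | q | u | φ
-------------
False | False | False | True
True | False | False | False
False | True | False | False
True | True | False | True
False | False | True | True
True | False | True | False
False | True | True | False
True | True | True | True
Counterexample at row 2: with a=True, q=False, u=False, the formula is False.

No, it is not a tautology.


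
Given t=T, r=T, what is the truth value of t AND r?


Conjunction is true only when both operands are true.
Substitute: t=T, r=T.
T AND T evaluates to T.

T


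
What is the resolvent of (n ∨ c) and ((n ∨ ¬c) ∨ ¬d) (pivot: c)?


The clauses contain complementary literals c and ¬c.
Resolution eliminates this pair and disjoins the remaining literals (merging duplicates).

(n ∨ ¬d)


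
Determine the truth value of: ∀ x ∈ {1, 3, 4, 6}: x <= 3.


Evaluate the predicate on each element: 1:T, 3:T, 4:F, 6:F.
Counterexample x = 4 fails the predicate.

F


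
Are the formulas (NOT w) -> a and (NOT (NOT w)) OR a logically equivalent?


Compare truth tables:
a | w | φ | ψ
-------------
F | F | F | F
T | F | T | T
F | T | T | T
T | T | T | T
The columns φ and ψ agree on every row.

Yes, they are logically equivalent.


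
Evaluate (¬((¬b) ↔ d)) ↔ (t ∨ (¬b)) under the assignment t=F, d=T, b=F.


Substitute t=F, d=T, b=F:
¬b = T
(¬b) ↔ d = T ↔ T = T
¬((¬b) ↔ d) = F
¬b = T
t ∨ (¬b) = F ∨ T = T
(¬((¬b) ↔ d)) ↔ (t ∨ (¬b)) = F ↔ T = F

F


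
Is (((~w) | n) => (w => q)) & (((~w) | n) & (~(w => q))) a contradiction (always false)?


Truth table over {n, q, w}:
n | q | w | φ
-------------
False | False | False | False
True | False | False | False
False | True | False | False
True | True | False | False
False | False | True | False
True | False | True | False
False | True | True | False
True | True | True | False
Every row is false.

Yes, it is a contradiction.


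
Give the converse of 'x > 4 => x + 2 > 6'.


The converse of (P → Q) is (Q → P). It is not in general equivalent to the original.
Here P = 'x > 4' and Q = 'x + 2 > 6'.

If x + 2 > 6, then x > 4.


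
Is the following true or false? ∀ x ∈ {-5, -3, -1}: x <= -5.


Evaluate the predicate on each element: -5:T, -3:F, -1:F.
Counterexample x = -3 fails the predicate.

F


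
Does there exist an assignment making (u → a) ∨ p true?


Search for a satisfying assignment over {a, p, u}.
Try a=F, p=F, u=F: the formula evaluates to T.
A satisfying assignment exists.

Satisfiable.


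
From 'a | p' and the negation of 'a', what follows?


Disjunctive syllogism: from (P ∨ Q) and ¬P, infer Q.
One disjunct, 'a', is ruled out; the other must hold.

p


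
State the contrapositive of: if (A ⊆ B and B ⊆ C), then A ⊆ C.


The contrapositive of (P → Q) is (¬Q → ¬P); it is logically equivalent to the original.
Here P = '(A ⊆ B and B ⊆ C)' and Q = 'A ⊆ C'.

If not (A ⊆ C), then not ((A ⊆ B and B ⊆ C)).


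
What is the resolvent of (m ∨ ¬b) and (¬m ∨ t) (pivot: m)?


The clauses contain complementary literals m and ¬m.
Resolution eliminates this pair and disjoins the remaining literals (merging duplicates).

(¬b ∨ t)


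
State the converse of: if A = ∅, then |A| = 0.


The converse of (P → Q) is (Q → P). It is not in general equivalent to the original.
Here P = 'A = ∅' and Q = '|A| = 0'.

If |A| = 0, then A = ∅.


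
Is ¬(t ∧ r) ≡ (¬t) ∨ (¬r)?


Compare truth tables:
r | t | φ | ψ
-------------
F | F | T | T
T | F | T | T
F | T | T | T
T | T | F | F
The columns φ and ψ agree on every row.

Yes, they are logically equivalent.


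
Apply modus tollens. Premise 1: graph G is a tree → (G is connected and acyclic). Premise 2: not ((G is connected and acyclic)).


Modus tollens: from (P → Q) and ¬Q, infer ¬P.
Q = '(G is connected and acyclic)' is denied; since P → Q, P must also fail.

Not (graph G is a tree).


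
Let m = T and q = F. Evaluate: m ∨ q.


Disjunction is false only when both operands are false.
Substitute: m=T, q=F.
T ∨ F evaluates to T.

T


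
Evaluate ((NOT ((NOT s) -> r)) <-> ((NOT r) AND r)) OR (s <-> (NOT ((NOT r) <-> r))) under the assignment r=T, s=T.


Substitute r=T, s=T:
… (earlier sub-steps elided)
(NOT s) -> r = F -> T = T
NOT ((NOT s) -> r) = F
NOT r = F
(NOT r) AND r = F AND T = F
(NOT ((NOT s) -> r)) <-> ((NOT r) AND r) = F <-> F = T
NOT r = F
(NOT r) <-> r = F <-> T = F
NOT ((NOT r) <-> r) = T
s <-> (NOT ((NOT r) <-> r)) = T <-> T = T
((NOT ((NOT s) -> r)) <-> ((NOT r) AND r)) OR (s <-> (NOT ((NOT r) <-> r))) = T OR T = T

T


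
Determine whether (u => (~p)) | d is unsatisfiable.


Truth table over {d, p, u}:
d | p | u | φ
-------------
False | False | False | True
True | False | False | True
False | True | False | True
True | True | False | True
False | False | True | True
True | False | True | True
False | True | True | False
True | True | True | True
Satisfying assignment at row 1: d=False, p=False, u=False gives True.

No, it is not a contradiction.


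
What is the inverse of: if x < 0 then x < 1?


The inverse of (P → Q) is (¬P → ¬Q). It is equivalent to the converse, not to the original.
Here P = 'x < 0' and Q = 'x < 1'.

If not (x < 0), then not (x < 1).


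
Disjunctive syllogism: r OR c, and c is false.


Disjunctive syllogism: from (P ∨ Q) and ¬P, infer Q.
One disjunct, 'c', is ruled out; the other must hold.

r


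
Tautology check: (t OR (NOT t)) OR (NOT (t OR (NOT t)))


Build the truth table over {t}:
t | φ
-----
F | T
T | T
Every row evaluates to true.

Yes, it is a tautology.


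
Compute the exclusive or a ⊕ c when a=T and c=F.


Exclusive or is true when exactly one operand is true.
Substitute: a=T, c=F.
T ⊕ F evaluates to T.

T


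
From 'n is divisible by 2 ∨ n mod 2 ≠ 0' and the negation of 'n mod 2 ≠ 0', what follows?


Disjunctive syllogism: from (P ∨ Q) and ¬P, infer Q.
One disjunct, 'n mod 2 ≠ 0', is ruled out; the other must hold.

n is divisible by 2


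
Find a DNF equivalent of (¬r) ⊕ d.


Step 1: (¬r) ⊕ d is true exactly when they disagree: ((¬r) ∧ ¬d) ∨ (¬(¬r) ∧ d).
Step 2: Eliminate any double negations (¬¬X = X).

((¬r) ∧ (¬d)) ∨ (r ∧ d)


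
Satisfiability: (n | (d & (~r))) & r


Search for a satisfying assignment over {d, n, r}.
Try d=False, n=True, r=True: the formula evaluates to True.
A satisfying assignment exists.

Satisfiable.


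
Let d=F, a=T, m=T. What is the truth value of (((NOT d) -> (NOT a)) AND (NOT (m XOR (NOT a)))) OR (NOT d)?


Substitute d=F, a=T, m=T:
NOT d = T
NOT a = F
(NOT d) -> (NOT a) = T -> F = F
NOT a = F
m XOR (NOT a) = T XOR F = T
NOT (m XOR (NOT a)) = F
((NOT d) -> (NOT a)) AND (NOT (m XOR (NOT a))) = F AND F = F
NOT d = T
(((NOT d) -> (NOT a)) AND (NOT (m XOR (NOT a)))) OR (NOT d) = F OR T = T

T


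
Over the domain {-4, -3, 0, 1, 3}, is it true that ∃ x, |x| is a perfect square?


Evaluate the predicate on each element: -4:T, -3:F, 0:T, 1:T, 3:F.
Witness x = -4 satisfies the predicate.

T


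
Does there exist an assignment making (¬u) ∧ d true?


Search for a satisfying assignment over {d, u}.
Try d=T, u=F: the formula evaluates to T.
A satisfying assignment exists.

Satisfiable.


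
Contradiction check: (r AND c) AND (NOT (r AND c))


Truth table over {c, r}:
c | r | φ
---------
F | F | F
T | F | F
F | T | F
T | T | F
Every row is false.

Yes, it is a contradiction.


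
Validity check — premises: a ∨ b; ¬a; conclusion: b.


This matches the form of disjunctive syllogism: the conclusion follows in every model of the premises.

Valid.


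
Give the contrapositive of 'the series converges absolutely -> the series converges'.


The contrapositive of (P → Q) is (¬Q → ¬P); it is logically equivalent to the original.
Here P = 'the series converges absolutely' and Q = 'the series converges'.

If not (the series converges), then not (the series converges absolutely).


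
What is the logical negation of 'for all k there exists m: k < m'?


Negation flips each quantifier (∀↔∃) and negates the inner predicate.
¬(for all k there exists m: φ) = there exists k for all m: ¬φ.

there exists k for all m: NOT(k < m)


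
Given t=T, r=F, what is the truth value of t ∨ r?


Disjunction is false only when both operands are false.
Substitute: t=T, r=F.
T ∨ F evaluates to T.

T


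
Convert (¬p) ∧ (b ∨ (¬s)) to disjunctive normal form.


Step 1: Distribute ∧ over ∨: (¬p) ∧ (b ∨ (¬s)) = ((¬p) ∧ b) ∨ ((¬p) ∧ (¬s)).

((¬p) ∧ b) ∨ ((¬p) ∧ (¬s))


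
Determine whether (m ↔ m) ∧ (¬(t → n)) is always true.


Build the truth table over {m, n, t}:
m | n | t | φ
-------------
F | F | F | F
T | F | F | F
F | T | F | F
T | T | F | F
F | F | T | T
T | F | T | T
F | T | T | F
T | T | T | F
Counterexample at row 1: with m=F, n=F, t=F, the formula is F.

No, it is not a tautology.


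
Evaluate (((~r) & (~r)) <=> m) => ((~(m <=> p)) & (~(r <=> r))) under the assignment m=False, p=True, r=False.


Substitute m=False, p=True, r=False:
~r = True
~r = True
(~r) & (~r) = True & True = True
((~r) & (~r)) <=> m = True <=> False = False
m <=> p = False <=> True = False
~(m <=> p) = True
r <=> r = False <=> False = True
~(r <=> r) = False
(~(m <=> p)) & (~(r <=> r)) = True & False = False
(((~r) & (~r)) <=> m) => ((~(m <=> p)) & (~(r <=> r))) = False => False = True

True


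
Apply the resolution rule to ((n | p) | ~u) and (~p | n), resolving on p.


The clauses contain complementary literals p and ~p.
Resolution eliminates this pair and disjoins the remaining literals (merging duplicates).

(~u | n)


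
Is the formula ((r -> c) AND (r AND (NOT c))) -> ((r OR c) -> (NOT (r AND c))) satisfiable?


Search for a satisfying assignment over {c, r}.
Try c=F, r=F: the formula evaluates to T.
A satisfying assignment exists.

Satisfiable.


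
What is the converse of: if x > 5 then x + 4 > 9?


The converse of (P → Q) is (Q → P). It is not in general equivalent to the original.
Here P = 'x > 5' and Q = 'x + 4 > 9'.

If x + 4 > 9, then x > 5.


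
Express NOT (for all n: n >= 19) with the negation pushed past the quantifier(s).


¬(for all x: φ) = there exists x: ¬φ, and ¬(there exists x: φ) = for all x: ¬φ.
Apply to the universal statement.

there exists n: NOT(n >= 19)


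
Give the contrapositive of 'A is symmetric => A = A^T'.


The contrapositive of (P → Q) is (¬Q → ¬P); it is logically equivalent to the original.
Here P = 'A is symmetric' and Q = 'A = A^T'.

If not (A = A^T), then not (A is symmetric).


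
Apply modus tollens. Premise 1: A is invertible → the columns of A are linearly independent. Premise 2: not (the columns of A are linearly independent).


Modus tollens: from (P → Q) and ¬Q, infer ¬P.
Q = 'the columns of A are linearly independent' is denied; since P → Q, P must also fail.

Not (A is invertible).


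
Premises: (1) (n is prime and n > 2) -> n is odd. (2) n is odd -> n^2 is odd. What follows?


Hypothetical syllogism: from (P → Q) and (Q → R), infer (P → R).
Chain the two implications through the shared middle term 'n is odd'.

(n is prime and n > 2) -> n^2 is odd


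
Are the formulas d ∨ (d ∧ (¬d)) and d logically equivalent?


Compare truth tables:
d | φ | ψ
---------
F | F | F
T | T | T
The columns φ and ψ agree on every row.

Yes, they are logically equivalent.


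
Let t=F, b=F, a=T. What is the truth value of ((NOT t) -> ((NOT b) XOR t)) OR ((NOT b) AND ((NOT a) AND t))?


Substitute t=F, b=F, a=T:
NOT t = T
NOT b = T
(NOT b) XOR t = T XOR F = T
(NOT t) -> ((NOT b) XOR t) = T -> T = T
NOT b = T
NOT a = F
(NOT a) AND t = F AND F = F
(NOT b) AND ((NOT a) AND t) = T AND F = F
((NOT t) -> ((NOT b) XOR t)) OR ((NOT b) AND ((NOT a) AND t)) = T OR F = T

T


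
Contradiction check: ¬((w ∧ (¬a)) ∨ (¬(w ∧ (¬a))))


Truth table over {a, w}:
a | w | φ
---------
F | F | F
T | F | F
F | T | F
T | T | F
Every row is false.

Yes, it is a contradiction.


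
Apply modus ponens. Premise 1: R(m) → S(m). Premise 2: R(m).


Modus ponens: from (P → Q) and P, infer Q.
P = 'R(m)' is asserted, and P → Q holds, so Q follows.

S(m).


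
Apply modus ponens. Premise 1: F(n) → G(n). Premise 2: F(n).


Modus ponens: from (P → Q) and P, infer Q.
P = 'F(n)' is asserted, and P → Q holds, so Q follows.

G(n).


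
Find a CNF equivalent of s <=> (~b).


Step 1: Rewrite s ↔ (¬b) as (s → (¬b)) ∧ ((¬b) → s).
Step 2: Rewrite each implication as a disjunction.
Step 3: Eliminate any double negations (¬¬X = X).

((~s) | (~b)) & (b | s)


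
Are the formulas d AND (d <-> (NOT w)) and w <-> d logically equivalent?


Compare truth tables:
d | w | φ | ψ
-------------
F | F | F | T
T | F | T | F
F | T | F | F
T | T | F | T
They differ at row 1 (d=F, w=F): φ=F but ψ=T.

No, they are not logically equivalent.


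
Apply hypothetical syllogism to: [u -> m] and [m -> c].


Hypothetical syllogism: from (P → Q) and (Q → R), infer (P → R).
Chain the two implications through the shared middle term 'm'.

u -> c


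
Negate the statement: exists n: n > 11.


¬(forall x: φ) = exists x: ¬φ, and ¬(exists x: φ) = forall x: ¬φ.
Apply to the existential statement.

forall n: ~(n > 11)


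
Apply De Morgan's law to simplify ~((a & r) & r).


De Morgan: the negation of a conjunction is the disjunction of the negations.
Distribute ~ across &, flipping it to |, and negate each literal.

((~a) | (~r)) | (~r)


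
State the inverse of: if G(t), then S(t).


The inverse of (P → Q) is (¬P → ¬Q). It is equivalent to the converse, not to the original.
Here P = 'G(t)' and Q = 'S(t)'.

If not (G(t)), then not (S(t)).


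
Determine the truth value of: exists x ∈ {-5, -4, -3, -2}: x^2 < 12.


Evaluate the predicate on each element: -5:False, -4:False, -3:True, -2:True.
Witness x = -3 satisfies the predicate.

True


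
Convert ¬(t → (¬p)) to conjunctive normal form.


Step 1: Rewrite t → (¬p) as ¬t ∨ (¬p).
Step 2: Negate: ¬(¬t ∨ (¬p)) = t ∧ ¬(¬p) (De Morgan + double negation).
Step 3: Eliminate any double negations (¬¬X = X).

t ∧ p


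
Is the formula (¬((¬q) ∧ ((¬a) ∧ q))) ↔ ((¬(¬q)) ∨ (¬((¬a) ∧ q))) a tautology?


Build the truth table over {a, q}:
a | q | φ
---------
F | F | T
T | F | T
F | T | T
T | T | T
Every row evaluates to true.

Yes, it is a tautology.


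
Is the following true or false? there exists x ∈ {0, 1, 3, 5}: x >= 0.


Evaluate the predicate on each element: 0:T, 1:T, 3:T, 5:T.
Witness x = 0 satisfies the predicate.

T


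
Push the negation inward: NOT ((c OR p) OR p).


De Morgan: the negation of a disjunction is the conjunction of the negations.
Distribute NOT across OR, flipping it to AND, and negate each literal.

((NOT c) AND (NOT p)) AND (NOT p)


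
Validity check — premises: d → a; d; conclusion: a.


This matches the form of modus ponens: the conclusion follows in every model of the premises.

Valid.


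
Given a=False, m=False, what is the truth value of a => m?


Implication is false only when antecedent is true and consequent is false.
Substitute: a=False, m=False.
False => False evaluates to True.

True


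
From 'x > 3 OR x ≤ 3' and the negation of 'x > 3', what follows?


Disjunctive syllogism: from (P ∨ Q) and ¬P, infer Q.
One disjunct, 'x > 3', is ruled out; the other must hold.

x ≤ 3


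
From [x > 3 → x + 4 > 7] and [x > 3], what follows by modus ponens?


Modus ponens: from (P → Q) and P, infer Q.
P = 'x > 3' is asserted, and P → Q holds, so Q follows.

x + 4 > 7.


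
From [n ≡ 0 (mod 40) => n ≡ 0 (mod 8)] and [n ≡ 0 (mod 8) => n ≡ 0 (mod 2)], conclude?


Hypothetical syllogism: from (P → Q) and (Q → R), infer (P → R).
Chain the two implications through the shared middle term 'n ≡ 0 (mod 8)'.

n ≡ 0 (mod 40) => n ≡ 0 (mod 2)


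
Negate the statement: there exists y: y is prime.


¬(for all x: φ) = there exists x: ¬φ, and ¬(there exists x: φ) = for all x: ¬φ.
Apply to the existential statement.

for all y: NOT(y is prime)


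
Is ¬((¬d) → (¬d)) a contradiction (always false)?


Truth table over {d}:
d | φ
-----
F | F
T | F
Every row is false.

Yes, it is a contradiction.


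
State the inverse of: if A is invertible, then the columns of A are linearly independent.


The inverse of (P → Q) is (¬P → ¬Q). It is equivalent to the converse, not to the original.
Here P = 'A is invertible' and Q = 'the columns of A are linearly independent'.

If not (A is invertible), then not (the columns of A are linearly independent).


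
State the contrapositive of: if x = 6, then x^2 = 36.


The contrapositive of (P → Q) is (¬Q → ¬P); it is logically equivalent to the original.
Here P = 'x = 6' and Q = 'x^2 = 36'.

If not (x^2 = 36), then not (x = 6).


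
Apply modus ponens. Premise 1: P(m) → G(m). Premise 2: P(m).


Modus ponens: from (P → Q) and P, infer Q.
P = 'P(m)' is asserted, and P → Q holds, so Q follows.

G(m).


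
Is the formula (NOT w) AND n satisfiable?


Search for a satisfying assignment over {n, w}.
Try n=T, w=F: the formula evaluates to T.
A satisfying assignment exists.

Satisfiable.
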